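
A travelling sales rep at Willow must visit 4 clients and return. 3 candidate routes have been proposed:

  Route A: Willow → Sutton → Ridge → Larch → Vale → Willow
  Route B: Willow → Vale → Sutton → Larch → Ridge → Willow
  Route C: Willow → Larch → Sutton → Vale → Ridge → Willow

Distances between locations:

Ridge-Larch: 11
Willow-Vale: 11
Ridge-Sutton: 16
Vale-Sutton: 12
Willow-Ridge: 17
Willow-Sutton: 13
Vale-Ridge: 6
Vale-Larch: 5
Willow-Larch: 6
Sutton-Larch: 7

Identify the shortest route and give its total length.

48 — Route C is the shortest.

Route A: 13 + 16 + 11 + 5 + 11 = 56
Route B: 11 + 12 + 7 + 11 + 17 = 58
Route C: 6 + 7 + 12 + 6 + 17 = 48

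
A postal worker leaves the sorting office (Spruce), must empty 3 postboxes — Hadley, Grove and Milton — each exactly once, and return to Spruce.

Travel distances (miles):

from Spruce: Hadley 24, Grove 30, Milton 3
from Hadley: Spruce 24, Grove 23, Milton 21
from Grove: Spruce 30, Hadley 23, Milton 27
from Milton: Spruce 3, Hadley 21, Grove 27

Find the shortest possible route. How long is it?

With 3 stops there are 3!/2 = 3 distinct round trips (a route and its reverse cost the same).
Spruce-Hadley-Grove-Milton-Spruce: 24+23+27+3 = 77
Spruce-Hadley-Milton-Grove-Spruce: 24+21+27+30 = 102
Spruce-Grove-Hadley-Milton-Spruce: 30+23+21+3 = 77
The minimum is 77.
One optimal route: Spruce → Hadley → Grove → Milton → Spruce (or its reverse).

Shortest round trip = 77 miles.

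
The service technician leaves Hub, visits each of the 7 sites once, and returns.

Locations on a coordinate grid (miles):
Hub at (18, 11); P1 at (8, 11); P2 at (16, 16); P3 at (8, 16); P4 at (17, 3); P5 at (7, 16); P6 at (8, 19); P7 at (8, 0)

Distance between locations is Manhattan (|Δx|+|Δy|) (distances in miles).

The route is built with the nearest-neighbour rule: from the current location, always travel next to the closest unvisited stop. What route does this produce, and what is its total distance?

Nearest-neighbour total = 60 miles; route Hub → P2 → P3 → P5 → P6 → P1 → P7 → P4 → Hub.

From Hub: distances to unvisited — P2=7, P4=9, P1=10, P3=15, P5=16, P6=18, P7=21. Nearest is P2 (7).
From P2: distances to unvisited — P3=8, P5=9, P6=11, P1=13, P4=14, P7=24. Nearest is P3 (8).
From P3: distances to unvisited — P5=1, P6=3, P1=5, P7=16, P4=22. Nearest is P5 (1).
From P5: distances to unvisited — P6=4, P1=6, P7=17, P4=23. Nearest is P6 (4).
From P6: distances to unvisited — P1=8, P7=19, P4=25. Nearest is P1 (8).
From P1: distances to unvisited — P7=11, P4=17. Nearest is P7 (11).
From P7: distances to unvisited — P4=12. Nearest is P4 (12).
Return P4→Hub: 9.
Total = 7 + 8 + 1 + 4 + 8 + 11 + 12 + 9 = 60.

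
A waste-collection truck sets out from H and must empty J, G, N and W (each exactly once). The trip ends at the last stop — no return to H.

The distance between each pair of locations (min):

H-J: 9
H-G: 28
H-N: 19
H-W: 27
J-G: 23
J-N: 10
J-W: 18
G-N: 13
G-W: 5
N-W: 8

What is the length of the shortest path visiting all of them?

There are 4! = 24 possible orderings.
H - J - G - N - W: 9+23+13+8 = 53
H - J - G - W - N: 9+23+5+8 = 45
H - J - N - G - W: 9+10+13+5 = 37
H - J - N - W - G: 9+10+8+5 = 32
H - J - W - G - N: 9+18+5+13 = 45
H - J - W - N - G: 9+18+8+13 = 48
H - G - J - N - W: 28+23+10+8 = 69
H - G - J - W - N: 28+23+18+8 = 77
H - G - N - J - W: 28+13+10+18 = 69
H - G - N - W - J: 28+13+8+18 = 67
H - G - W - J - N: 28+5+18+10 = 61
H - G - W - N - J: 28+5+8+10 = 51
H - N - J - G - W: 19+10+23+5 = 57
H - N - J - W - G: 19+10+18+5 = 52
… (10 more)
The minimum is 32.
One shortest path: H → J → N → W → G.

32 min — the minimum one-way total.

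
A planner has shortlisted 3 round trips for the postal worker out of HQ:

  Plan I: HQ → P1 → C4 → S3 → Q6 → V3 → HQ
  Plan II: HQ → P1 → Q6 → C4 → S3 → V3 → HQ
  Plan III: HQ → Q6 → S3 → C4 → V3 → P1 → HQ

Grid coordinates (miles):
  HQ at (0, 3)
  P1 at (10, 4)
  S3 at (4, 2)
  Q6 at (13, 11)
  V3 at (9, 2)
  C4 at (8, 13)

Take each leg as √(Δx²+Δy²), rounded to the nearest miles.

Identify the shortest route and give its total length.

Shortest is Plan II, total 49 miles.

Plan I: 10 + 9 + 12 + 13 + 10 + 9 = 63
Plan II: 10 + 8 + 5 + 12 + 5 + 9 = 49
Plan III: 15 + 13 + 12 + 11 + 2 + 10 = 63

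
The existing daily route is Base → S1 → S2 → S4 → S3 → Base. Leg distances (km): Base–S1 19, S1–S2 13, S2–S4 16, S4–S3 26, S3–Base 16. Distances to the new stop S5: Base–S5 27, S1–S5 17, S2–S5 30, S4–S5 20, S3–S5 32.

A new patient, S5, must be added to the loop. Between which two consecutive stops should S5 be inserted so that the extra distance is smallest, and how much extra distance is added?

Minimum extra distance: 25 km, inserting S5 between Base and S1.

Insertion cost between consecutive stops i–j is d(i,S5) + d(S5,j) − d(i,j):
  between Base and S1: 27 + 17 − 19 = 25
  between S1 and S2: 17 + 30 − 13 = 34
  between S2 and S4: 30 + 20 − 16 = 34
  between S4 and S3: 20 + 32 − 26 = 26
  between S3 and Base: 32 + 27 − 16 = 43
Cheapest insertion is between Base and S1, adding 25.
New total = 90 + 25 = 115.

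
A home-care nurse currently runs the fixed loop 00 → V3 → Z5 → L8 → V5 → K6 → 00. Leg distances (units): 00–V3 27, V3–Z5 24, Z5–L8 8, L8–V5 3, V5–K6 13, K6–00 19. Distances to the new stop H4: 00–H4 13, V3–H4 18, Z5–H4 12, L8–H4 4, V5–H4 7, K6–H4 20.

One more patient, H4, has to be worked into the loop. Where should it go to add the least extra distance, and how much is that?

+4 — insert H4 between 00 and V3.

Insertion cost between consecutive stops i–j is d(i,H4) + d(H4,j) − d(i,j):
  between 00 and V3: 13 + 18 − 27 = 4
  between V3 and Z5: 18 + 12 − 24 = 6
  between Z5 and L8: 12 + 4 − 8 = 8
  between L8 and V5: 4 + 7 − 3 = 8
  between V5 and K6: 7 + 20 − 13 = 14
  between K6 and 00: 20 + 13 − 19 = 14
Cheapest insertion is between 00 and V3, adding 4.
New total = 94 + 4 = 98.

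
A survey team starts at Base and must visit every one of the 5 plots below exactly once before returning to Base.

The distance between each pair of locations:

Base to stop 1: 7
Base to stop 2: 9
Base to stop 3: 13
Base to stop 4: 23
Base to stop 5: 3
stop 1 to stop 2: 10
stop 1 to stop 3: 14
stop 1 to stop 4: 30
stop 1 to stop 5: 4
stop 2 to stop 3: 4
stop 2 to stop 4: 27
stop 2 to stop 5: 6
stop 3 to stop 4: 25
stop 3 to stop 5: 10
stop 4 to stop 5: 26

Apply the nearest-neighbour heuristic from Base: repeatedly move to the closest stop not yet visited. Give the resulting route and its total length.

From Base: distances to unvisited — stop 5=3, stop 1=7, stop 2=9, stop 3=13, stop 4=23. Nearest is stop 5 (3).
From stop 5: distances to unvisited — stop 1=4, stop 2=6, stop 3=10, stop 4=26. Nearest is stop 1 (4).
From stop 1: distances to unvisited — stop 2=10, stop 3=14, stop 4=30. Nearest is stop 2 (10).
From stop 2: distances to unvisited — stop 3=4, stop 4=27. Nearest is stop 3 (4).
From stop 3: distances to unvisited — stop 4=25. Nearest is stop 4 (25).
Return stop 4→Base: 23.
Total = 3 + 4 + 10 + 4 + 25 + 23 = 69.

Nearest-neighbour total = 69; route Base → stop 5 → stop 1 → stop 2 → stop 3 → stop 4 → Base.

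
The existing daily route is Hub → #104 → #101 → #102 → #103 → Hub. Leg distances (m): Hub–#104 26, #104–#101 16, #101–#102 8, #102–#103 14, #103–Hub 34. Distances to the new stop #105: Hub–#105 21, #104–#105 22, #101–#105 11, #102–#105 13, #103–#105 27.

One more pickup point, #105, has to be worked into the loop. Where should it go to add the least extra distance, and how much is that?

+14 m — insert #105 between #103 and Hub.

Insertion cost between consecutive stops i–j is d(i,#105) + d(#105,j) − d(i,j):
  between Hub and #104: 21 + 22 − 26 = 17
  between #104 and #101: 22 + 11 − 16 = 17
  between #101 and #102: 11 + 13 − 8 = 16
  between #102 and #103: 13 + 27 − 14 = 26
  between #103 and Hub: 27 + 21 − 34 = 14
Cheapest insertion is between #103 and Hub, adding 14.
New total = 98 + 14 = 112.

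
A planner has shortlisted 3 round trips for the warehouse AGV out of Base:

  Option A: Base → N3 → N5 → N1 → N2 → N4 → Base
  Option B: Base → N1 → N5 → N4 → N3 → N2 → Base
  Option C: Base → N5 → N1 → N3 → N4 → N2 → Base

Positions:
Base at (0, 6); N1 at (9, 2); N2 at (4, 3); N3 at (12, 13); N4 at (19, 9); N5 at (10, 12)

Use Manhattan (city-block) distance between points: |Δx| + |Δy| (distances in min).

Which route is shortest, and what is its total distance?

Option A: 19 + 3 + 11 + 6 + 21 + 22 = 82
Option B: 13 + 11 + 12 + 11 + 18 + 7 = 72
Option C: 16 + 11 + 14 + 11 + 21 + 7 = 80

72 min — Option B is the shortest.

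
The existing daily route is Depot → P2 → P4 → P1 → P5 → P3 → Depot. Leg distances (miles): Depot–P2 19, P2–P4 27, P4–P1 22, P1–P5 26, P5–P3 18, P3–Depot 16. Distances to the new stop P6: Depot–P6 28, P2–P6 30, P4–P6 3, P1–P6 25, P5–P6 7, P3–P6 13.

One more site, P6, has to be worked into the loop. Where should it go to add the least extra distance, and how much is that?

Insertion cost between consecutive stops i–j is d(i,P6) + d(P6,j) − d(i,j):
  between Depot and P2: 28 + 30 − 19 = 39
  between P2 and P4: 30 + 3 − 27 = 6
  between P4 and P1: 3 + 25 − 22 = 6
  between P1 and P5: 25 + 7 − 26 = 6
  between P5 and P3: 7 + 13 − 18 = 2
  between P3 and Depot: 13 + 28 − 16 = 25
Cheapest insertion is between P5 and P3, adding 2.
New total = 128 + 2 = 130.

Adding 2 miles by placing P6 on the P5–P3 leg.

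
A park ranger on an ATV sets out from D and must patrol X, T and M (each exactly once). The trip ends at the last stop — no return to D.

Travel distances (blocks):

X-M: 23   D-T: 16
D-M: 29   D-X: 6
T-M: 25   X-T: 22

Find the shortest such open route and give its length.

There are 3! = 6 possible orderings.
D → X → T → M: 6+22+25 = 53
D → X → M → T: 6+23+25 = 54
D → T → X → M: 16+22+23 = 61
D → T → M → X: 16+25+23 = 64
D → M → X → T: 29+23+22 = 74
D → M → T → X: 29+25+22 = 76
The minimum is 53.
One shortest path: D → X → T → M.

Minimum one-way distance = 53 blocks.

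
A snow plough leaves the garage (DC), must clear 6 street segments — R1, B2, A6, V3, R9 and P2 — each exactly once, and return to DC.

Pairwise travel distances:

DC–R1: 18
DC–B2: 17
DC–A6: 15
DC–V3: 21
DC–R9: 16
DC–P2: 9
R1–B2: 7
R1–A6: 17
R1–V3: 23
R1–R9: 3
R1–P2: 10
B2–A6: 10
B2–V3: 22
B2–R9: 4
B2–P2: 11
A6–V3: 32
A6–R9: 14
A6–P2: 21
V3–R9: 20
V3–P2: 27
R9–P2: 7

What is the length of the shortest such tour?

There are 360 distinct closed tours to check (reversals are equivalent).
DC → R1 → B2 → A6 → V3 → R9 → P2 → DC: 18+7+10+32+20+7+9 = 103
DC → R1 → B2 → A6 → V3 → P2 → R9 → DC: 18+7+10+32+27+7+16 = 117
DC → R1 → B2 → A6 → R9 → V3 → P2 → DC: 18+7+10+14+20+27+9 = 105
DC → R1 → B2 → A6 → R9 → P2 → V3 → DC: 18+7+10+14+7+27+21 = 104
DC → R1 → B2 → A6 → P2 → V3 → R9 → DC: 18+7+10+21+27+20+16 = 119
DC → R1 → B2 → A6 → P2 → R9 → V3 → DC: 18+7+10+21+7+20+21 = 104
DC → R1 → B2 → V3 → A6 → R9 → P2 → DC: 18+7+22+32+14+7+9 = 109
DC → R1 → B2 → V3 → A6 → P2 → R9 → DC: 18+7+22+32+21+7+16 = 123
… (352 more)
DC → A6 → B2 → V3 → R1 → R9 → P2 → DC: 15+10+22+23+3+7+9 = 89  ← best
The minimum is 89.
One optimal route: DC → A6 → B2 → V3 → R1 → R9 → P2 → DC (or its reverse).

Minimum total distance: 89.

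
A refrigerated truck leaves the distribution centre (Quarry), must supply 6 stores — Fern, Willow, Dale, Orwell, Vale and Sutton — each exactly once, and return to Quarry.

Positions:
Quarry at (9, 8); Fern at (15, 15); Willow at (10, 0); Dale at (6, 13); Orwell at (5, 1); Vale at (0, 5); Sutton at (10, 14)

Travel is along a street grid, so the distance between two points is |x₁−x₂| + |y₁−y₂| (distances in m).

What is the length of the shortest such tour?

Minimum total distance: 62 m.

Quarry - Fern - Willow - Dale - Orwell - Vale - Sutton - Quarry: 13+20+17+13+9+19+7 = 98
Quarry - Fern - Willow - Dale - Orwell - Sutton - Vale - Quarry: 13+20+17+13+18+19+12 = 112
Quarry - Fern - Willow - Dale - Vale - Orwell - Sutton - Quarry: 13+20+17+14+9+18+7 = 98
Quarry - Fern - Willow - Dale - Vale - Sutton - Orwell - Quarry: 13+20+17+14+19+18+11 = 112
Quarry - Fern - Willow - Dale - Sutton - Orwell - Vale - Quarry: 13+20+17+5+18+9+12 = 94
Quarry - Fern - Willow - Dale - Sutton - Vale - Orwell - Quarry: 13+20+17+5+19+9+11 = 94
Quarry - Fern - Willow - Orwell - Dale - Vale - Sutton - Quarry: 13+20+6+13+14+19+7 = 92
Quarry - Fern - Willow - Orwell - Dale - Sutton - Vale - Quarry: 13+20+6+13+5+19+12 = 88
… (352 more)
Quarry - Fern - Sutton - Dale - Vale - Orwell - Willow - Quarry: 13+6+5+14+9+6+9 = 62  ← best
The minimum is 62.
One optimal route: Quarry → Fern → Sutton → Dale → Vale → Orwell → Willow → Quarry (or its reverse).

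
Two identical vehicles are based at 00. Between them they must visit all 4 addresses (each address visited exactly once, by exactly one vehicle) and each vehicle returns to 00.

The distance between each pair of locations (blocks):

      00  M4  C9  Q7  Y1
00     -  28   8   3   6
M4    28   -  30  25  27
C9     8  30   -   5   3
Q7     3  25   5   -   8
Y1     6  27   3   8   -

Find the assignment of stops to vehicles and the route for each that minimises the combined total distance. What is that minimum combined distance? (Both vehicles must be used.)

72 blocks — the smallest possible combined total.

Try each way of splitting the stops between the two vehicles (each non-empty) and, for each split, find the best tour for each vehicle:
  {M4} + {C9, Q7, Y1}: 56 + 17 = 73
  {C9} + {M4, Q7, Y1}: 16 + 61 = 77
  {M4, C9} + {Q7, Y1}: 66 + 17 = 83
  {Q7} + {M4, C9, Y1}: 6 + 66 = 72
  {M4, Q7} + {C9, Y1}: 56 + 17 = 73
  {C9, Q7} + {M4, Y1}: 16 + 61 = 77
  … (7 splits in total)
Best: vehicle 1 00 → Q7 → 00 = 6; vehicle 2 00 → M4 → Y1 → C9 → 00 = 66; combined 72.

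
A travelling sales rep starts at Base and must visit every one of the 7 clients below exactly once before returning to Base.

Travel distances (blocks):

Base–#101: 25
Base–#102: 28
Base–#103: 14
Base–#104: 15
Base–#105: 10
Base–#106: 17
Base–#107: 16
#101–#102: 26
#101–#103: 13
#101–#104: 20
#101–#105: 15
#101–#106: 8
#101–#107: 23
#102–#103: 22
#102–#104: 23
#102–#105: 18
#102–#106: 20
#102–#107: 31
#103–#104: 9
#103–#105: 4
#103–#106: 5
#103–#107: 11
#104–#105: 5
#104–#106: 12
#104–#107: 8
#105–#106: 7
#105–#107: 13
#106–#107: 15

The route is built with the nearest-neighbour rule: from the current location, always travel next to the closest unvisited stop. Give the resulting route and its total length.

Total distance 114 blocks via the nearest-neighbour route Base → #105 → #103 → #106 → #101 → #104 → #107 → #102 → Base.

Base → [#105:10 / #103:14 / #104:15 / #107:16 / #106:17 / #101:25 / #102:28] → #105 (10)
#105 → [#103:4 / #104:5 / #106:7 / #107:13 / #101:15 / #102:18] → #103 (4)
#103 → [#106:5 / #104:9 / #107:11 / #101:13 / #102:22] → #106 (5)
#106 → [#101:8 / #104:12 / #107:15 / #102:20] → #101 (8)
#101 → [#104:20 / #107:23 / #102:26] → #104 (20)
#104 → [#107:8 / #102:23] → #107 (8)
#107 → [#102:31] → #102 (31)
Return #102→Base: 28.
Total = 10 + 4 + 5 + 8 + 20 + 8 + 31 + 28 = 114.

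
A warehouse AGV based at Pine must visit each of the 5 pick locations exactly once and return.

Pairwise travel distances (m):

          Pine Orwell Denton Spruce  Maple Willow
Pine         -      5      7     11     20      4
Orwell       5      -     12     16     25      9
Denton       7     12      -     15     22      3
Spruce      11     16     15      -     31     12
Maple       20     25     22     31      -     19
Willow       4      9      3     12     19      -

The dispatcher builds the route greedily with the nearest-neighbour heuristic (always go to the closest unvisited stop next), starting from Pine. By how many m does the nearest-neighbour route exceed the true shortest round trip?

8 m longer than the optimal tour.

Pine: Willow=4, Orwell=5, Denton=7, Spruce=11, Maple=20 ⇒ Willow
Willow: Denton=3, Orwell=9, Spruce=12, Maple=19 ⇒ Denton
Denton: Orwell=12, Spruce=15, Maple=22 ⇒ Orwell
Orwell: Spruce=16, Maple=25 ⇒ Spruce
Spruce: Maple=31 ⇒ Maple
NN route Pine → Willow → Denton → Orwell → Spruce → Maple → Pine costs 86.
Optimal: Pine → Orwell → Spruce → Denton → Willow → Maple → Pine costs 78 (by enumerating all 60 distinct tours).
Excess = 86 − 78 = 8.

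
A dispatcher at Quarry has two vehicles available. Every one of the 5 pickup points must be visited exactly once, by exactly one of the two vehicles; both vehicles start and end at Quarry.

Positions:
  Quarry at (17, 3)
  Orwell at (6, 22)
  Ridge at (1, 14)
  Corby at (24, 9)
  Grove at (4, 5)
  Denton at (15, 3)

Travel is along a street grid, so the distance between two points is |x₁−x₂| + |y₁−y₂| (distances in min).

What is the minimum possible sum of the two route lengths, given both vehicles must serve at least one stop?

88 min — the smallest possible combined total.

Try each way of splitting the stops between the two vehicles (each non-empty) and, for each split, find the best tour for each vehicle:
  {Orwell} + {Ridge, Corby, Grove, Denton}: 60 + 68 = 128
  {Ridge} + {Orwell, Corby, Grove, Denton}: 54 + 78 = 132
  {Orwell, Ridge} + {Corby, Grove, Denton}: 70 + 52 = 122
  {Corby} + {Orwell, Ridge, Grove, Denton}: 26 + 70 = 96
  {Orwell, Corby} + {Ridge, Grove, Denton}: 74 + 54 = 128
  {Ridge, Corby} + {Orwell, Grove, Denton}: 68 + 64 = 132
  … (15 splits in total)
  {Orwell, Ridge, Corby, Grove} + {Denton}: 84 + 4 = 88  ← best
Best: vehicle 1 Quarry → Corby → Orwell → Ridge → Grove → Quarry = 84; vehicle 2 Quarry → Denton → Quarry = 4; combined 88.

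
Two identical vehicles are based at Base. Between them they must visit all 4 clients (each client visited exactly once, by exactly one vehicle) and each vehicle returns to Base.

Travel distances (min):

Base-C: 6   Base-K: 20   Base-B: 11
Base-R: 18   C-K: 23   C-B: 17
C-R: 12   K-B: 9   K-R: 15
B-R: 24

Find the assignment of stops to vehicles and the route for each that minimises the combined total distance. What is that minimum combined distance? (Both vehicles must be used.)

Minimum combined distance: 65 min.

Try each way of splitting the stops between the two vehicles (each non-empty) and, for each split, find the best tour for each vehicle:
  {C} + {K, B, R}: 12 + 53 = 65
  {K} + {C, B, R}: 40 + 53 = 93
  {C, K} + {B, R}: 49 + 53 = 102
  {B} + {C, K, R}: 22 + 53 = 75
  {C, B} + {K, R}: 34 + 53 = 87
  {K, B} + {C, R}: 40 + 36 = 76
  … (7 splits in total)
Best: vehicle 1 Base → C → Base = 12; vehicle 2 Base → B → K → R → Base = 53; combined 65.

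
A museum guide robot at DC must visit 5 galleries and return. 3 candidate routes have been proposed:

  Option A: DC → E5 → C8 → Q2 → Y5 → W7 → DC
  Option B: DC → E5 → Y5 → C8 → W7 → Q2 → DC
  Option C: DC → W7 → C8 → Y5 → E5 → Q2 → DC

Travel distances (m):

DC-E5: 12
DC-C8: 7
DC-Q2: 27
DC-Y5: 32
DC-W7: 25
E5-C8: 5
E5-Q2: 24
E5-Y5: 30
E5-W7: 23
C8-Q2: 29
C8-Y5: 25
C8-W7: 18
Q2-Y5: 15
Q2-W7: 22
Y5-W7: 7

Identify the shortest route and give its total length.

Option A: 12 + 5 + 29 + 15 + 7 + 25 = 93
Option B: 12 + 30 + 25 + 18 + 22 + 27 = 134
Option C: 25 + 18 + 25 + 30 + 24 + 27 = 149

93 m — Option A is the shortest.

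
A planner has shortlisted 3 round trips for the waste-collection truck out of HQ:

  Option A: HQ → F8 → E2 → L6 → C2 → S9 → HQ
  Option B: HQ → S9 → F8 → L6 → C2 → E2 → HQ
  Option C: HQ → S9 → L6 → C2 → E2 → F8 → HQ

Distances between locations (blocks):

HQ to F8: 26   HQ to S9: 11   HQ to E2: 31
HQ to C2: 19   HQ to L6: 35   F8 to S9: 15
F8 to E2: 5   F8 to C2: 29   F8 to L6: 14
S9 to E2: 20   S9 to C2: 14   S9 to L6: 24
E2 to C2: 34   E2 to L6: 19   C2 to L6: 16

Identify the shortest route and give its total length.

Shortest is Option A, total 91 blocks.

Option A: 26 + 5 + 19 + 16 + 14 + 11 = 91
Option B: 11 + 15 + 14 + 16 + 34 + 31 = 121
Option C: 11 + 24 + 16 + 34 + 5 + 26 = 116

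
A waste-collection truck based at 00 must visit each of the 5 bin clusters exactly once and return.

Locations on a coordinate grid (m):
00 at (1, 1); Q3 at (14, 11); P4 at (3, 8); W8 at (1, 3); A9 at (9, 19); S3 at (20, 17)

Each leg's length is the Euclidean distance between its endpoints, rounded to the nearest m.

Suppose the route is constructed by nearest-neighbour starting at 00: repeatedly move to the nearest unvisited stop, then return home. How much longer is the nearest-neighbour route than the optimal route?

From 00: W8=2, P4=7, Q3=16, A9=20, S3=25 → choose W8 (2).
From W8: P4=5, Q3=15, A9=18, S3=24 → choose P4 (5).
From P4: Q3=11, A9=13, S3=19 → choose Q3 (11).
From Q3: S3=8, A9=9 → choose S3 (8).
From S3: A9=11 → choose A9 (11).
NN route 00 → W8 → P4 → Q3 → S3 → A9 → 00 costs 57.
Optimal: 00 → Q3 → S3 → A9 → P4 → W8 → 00 costs 55 (by enumerating all 60 distinct tours).
Excess = 57 − 55 = 2.

Excess over optimum: 2 m.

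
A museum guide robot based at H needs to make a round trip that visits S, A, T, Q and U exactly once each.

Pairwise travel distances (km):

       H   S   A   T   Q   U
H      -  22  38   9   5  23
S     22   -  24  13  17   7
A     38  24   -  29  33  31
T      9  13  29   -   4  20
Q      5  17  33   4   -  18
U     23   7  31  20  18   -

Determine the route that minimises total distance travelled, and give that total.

H → S → A → T → Q → U → H: 22+24+29+4+18+23 = 120
H → S → A → T → U → Q → H: 22+24+29+20+18+5 = 118
H → S → A → Q → T → U → H: 22+24+33+4+20+23 = 126
H → S → A → Q → U → T → H: 22+24+33+18+20+9 = 126
H → S → A → U → T → Q → H: 22+24+31+20+4+5 = 106
H → S → A → U → Q → T → H: 22+24+31+18+4+9 = 108
H → S → T → A → Q → U → H: 22+13+29+33+18+23 = 138
H → S → T → A → U → Q → H: 22+13+29+31+18+5 = 118
H → S → T → Q → A → U → H: 22+13+4+33+31+23 = 126
H → S → T → Q → U → A → H: 22+13+4+18+31+38 = 126
H → S → T → U → A → Q → H: 22+13+20+31+33+5 = 124
H → S → T → U → Q → A → H: 22+13+20+18+33+38 = 144
H → S → Q → A → T → U → H: 22+17+33+29+20+23 = 144
H → S → Q → A → U → T → H: 22+17+33+31+20+9 = 132
… (46 more)
H → T → A → S → U → Q → H: 9+29+24+7+18+5 = 92  ← best
The minimum is 92.
One optimal route: H → T → A → S → U → Q → H (or its reverse).

Minimum total distance: 92 km.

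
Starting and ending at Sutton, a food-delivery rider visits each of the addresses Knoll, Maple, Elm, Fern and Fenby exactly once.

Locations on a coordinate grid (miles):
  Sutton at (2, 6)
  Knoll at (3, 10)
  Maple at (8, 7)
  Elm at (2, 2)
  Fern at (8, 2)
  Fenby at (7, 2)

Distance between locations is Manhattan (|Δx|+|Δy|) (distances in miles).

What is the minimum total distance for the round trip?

There are 60 distinct closed tours to check (reversals are equivalent).
Sutton → Knoll → Maple → Elm → Fern → Fenby → Sutton: 5+8+11+6+1+9 = 40
Sutton → Knoll → Maple → Elm → Fenby → Fern → Sutton: 5+8+11+5+1+10 = 40
Sutton → Knoll → Maple → Fern → Elm → Fenby → Sutton: 5+8+5+6+5+9 = 38
Sutton → Knoll → Maple → Fern → Fenby → Elm → Sutton: 5+8+5+1+5+4 = 28
Sutton → Knoll → Maple → Fenby → Elm → Fern → Sutton: 5+8+6+5+6+10 = 40
Sutton → Knoll → Maple → Fenby → Fern → Elm → Sutton: 5+8+6+1+6+4 = 30
Sutton → Knoll → Elm → Maple → Fern → Fenby → Sutton: 5+9+11+5+1+9 = 40
Sutton → Knoll → Elm → Maple → Fenby → Fern → Sutton: 5+9+11+6+1+10 = 42
Sutton → Knoll → Elm → Fern → Maple → Fenby → Sutton: 5+9+6+5+6+9 = 40
Sutton → Knoll → Elm → Fern → Fenby → Maple → Sutton: 5+9+6+1+6+7 = 34
Sutton → Knoll → Elm → Fenby → Maple → Fern → Sutton: 5+9+5+6+5+10 = 40
Sutton → Knoll → Elm → Fenby → Fern → Maple → Sutton: 5+9+5+1+5+7 = 32
Sutton → Knoll → Fern → Maple → Elm → Fenby → Sutton: 5+13+5+11+5+9 = 48
Sutton → Knoll → Fern → Maple → Fenby → Elm → Sutton: 5+13+5+6+5+4 = 38
… (46 more)
The minimum is 28.
One optimal route: Sutton → Knoll → Maple → Fern → Fenby → Elm → Sutton (or its reverse).

Shortest round trip = 28 miles.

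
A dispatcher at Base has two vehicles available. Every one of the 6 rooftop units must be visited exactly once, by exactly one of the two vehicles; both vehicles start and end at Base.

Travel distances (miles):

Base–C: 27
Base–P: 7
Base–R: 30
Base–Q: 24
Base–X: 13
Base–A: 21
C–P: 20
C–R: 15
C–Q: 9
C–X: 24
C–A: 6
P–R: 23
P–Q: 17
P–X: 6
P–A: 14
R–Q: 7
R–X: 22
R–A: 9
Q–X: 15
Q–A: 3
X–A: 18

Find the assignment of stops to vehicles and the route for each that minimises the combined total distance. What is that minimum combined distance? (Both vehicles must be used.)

Check every non-empty split of the stops between the two vehicles; for each half take its own optimal tour:
  {C} + {P, R, Q, X, A}: 54 + 65 = 119
  {P} + {C, R, Q, X, A}: 14 + 77 = 91
  {C, P} + {R, Q, X, A}: 54 + 65 = 119
  {R} + {C, P, Q, X, A}: 60 + 64 = 124
  {C, R} + {P, Q, X, A}: 72 + 52 = 124
  {P, R} + {C, Q, X, A}: 60 + 64 = 124
  … (31 splits in total)
Best: vehicle 1 Base → P → Base = 14; vehicle 2 Base → C → A → R → Q → X → Base = 77; combined 91.

91 miles — the smallest possible combined total.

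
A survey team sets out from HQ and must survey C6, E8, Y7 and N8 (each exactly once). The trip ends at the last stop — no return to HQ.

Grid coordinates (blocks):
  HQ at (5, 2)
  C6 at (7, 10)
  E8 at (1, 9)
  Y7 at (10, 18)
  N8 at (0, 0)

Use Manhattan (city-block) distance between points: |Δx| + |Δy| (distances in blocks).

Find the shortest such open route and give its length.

There are 4! = 24 possible orderings.
HQ - C6 - E8 - Y7 - N8: 10+7+18+28 = 63
HQ - C6 - E8 - N8 - Y7: 10+7+10+28 = 55
HQ - C6 - Y7 - E8 - N8: 10+11+18+10 = 49
HQ - C6 - Y7 - N8 - E8: 10+11+28+10 = 59
HQ - C6 - N8 - E8 - Y7: 10+17+10+18 = 55
HQ - C6 - N8 - Y7 - E8: 10+17+28+18 = 73
HQ - E8 - C6 - Y7 - N8: 11+7+11+28 = 57
HQ - E8 - C6 - N8 - Y7: 11+7+17+28 = 63
HQ - E8 - Y7 - C6 - N8: 11+18+11+17 = 57
HQ - E8 - Y7 - N8 - C6: 11+18+28+17 = 74
HQ - E8 - N8 - C6 - Y7: 11+10+17+11 = 49
HQ - E8 - N8 - Y7 - C6: 11+10+28+11 = 60
HQ - Y7 - C6 - E8 - N8: 21+11+7+10 = 49
HQ - Y7 - C6 - N8 - E8: 21+11+17+10 = 59
… (10 more)
HQ - N8 - E8 - C6 - Y7: 7+10+7+11 = 35  ← best
The minimum is 35.
One shortest path: HQ → N8 → E8 → C6 → Y7.

Minimum one-way distance = 35 blocks.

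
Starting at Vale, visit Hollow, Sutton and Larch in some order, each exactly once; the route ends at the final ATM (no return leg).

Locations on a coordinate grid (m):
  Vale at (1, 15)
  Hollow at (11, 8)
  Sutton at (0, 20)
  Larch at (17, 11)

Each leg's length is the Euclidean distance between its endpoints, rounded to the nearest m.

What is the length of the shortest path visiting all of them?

There are 3! = 6 possible orderings.
Vale - Hollow - Sutton - Larch: 12+16+19 = 47
Vale - Hollow - Larch - Sutton: 12+7+19 = 38
Vale - Sutton - Hollow - Larch: 5+16+7 = 28
Vale - Sutton - Larch - Hollow: 5+19+7 = 31
Vale - Larch - Hollow - Sutton: 16+7+16 = 39
Vale - Larch - Sutton - Hollow: 16+19+16 = 51
The minimum is 28.
One shortest path: Vale → Sutton → Hollow → Larch.

Minimum one-way distance = 28 m.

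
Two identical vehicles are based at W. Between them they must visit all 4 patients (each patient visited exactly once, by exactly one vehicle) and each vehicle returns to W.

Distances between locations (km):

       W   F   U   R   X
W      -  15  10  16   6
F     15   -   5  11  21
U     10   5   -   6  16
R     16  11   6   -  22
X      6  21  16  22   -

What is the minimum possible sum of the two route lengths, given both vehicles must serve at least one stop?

54 km — the smallest possible combined total.

Check every non-empty split of the stops between the two vehicles; for each half take its own optimal tour:
  {F} + {U, R, X}: 30 + 44 = 74
  {U} + {F, R, X}: 20 + 54 = 74
  {F, U} + {R, X}: 30 + 44 = 74
  {R} + {F, U, X}: 32 + 42 = 74
  {F, R} + {U, X}: 42 + 32 = 74
  {U, R} + {F, X}: 32 + 42 = 74
  … (7 splits in total)
  {F, U, R} + {X}: 42 + 12 = 54  ← best
Best: vehicle 1 W → F → U → R → W = 42; vehicle 2 W → X → W = 12; combined 54.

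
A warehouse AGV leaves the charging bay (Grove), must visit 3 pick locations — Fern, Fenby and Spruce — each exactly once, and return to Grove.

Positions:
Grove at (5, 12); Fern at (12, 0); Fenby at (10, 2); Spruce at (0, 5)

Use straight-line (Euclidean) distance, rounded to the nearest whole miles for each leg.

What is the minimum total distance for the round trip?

36 miles — the shortest possible round trip.

There are 3 distinct closed tours to check (reversals are equivalent).
Grove→Fern→Fenby→Spruce→Grove: 14+3+10+9 = 36
Grove→Fern→Spruce→Fenby→Grove: 14+13+10+11 = 48
Grove→Fenby→Fern→Spruce→Grove: 11+3+13+9 = 36
The minimum is 36.
One optimal route: Grove → Fern → Fenby → Spruce → Grove (or its reverse).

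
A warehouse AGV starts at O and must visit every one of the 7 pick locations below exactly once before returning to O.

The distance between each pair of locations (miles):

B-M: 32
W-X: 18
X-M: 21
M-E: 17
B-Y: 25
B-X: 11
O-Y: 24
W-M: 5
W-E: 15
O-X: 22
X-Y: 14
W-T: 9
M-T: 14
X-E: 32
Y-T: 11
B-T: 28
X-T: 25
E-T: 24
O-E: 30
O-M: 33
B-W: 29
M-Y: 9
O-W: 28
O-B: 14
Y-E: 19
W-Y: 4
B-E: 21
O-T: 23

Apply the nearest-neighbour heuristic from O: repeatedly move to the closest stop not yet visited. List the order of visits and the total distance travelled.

Nearest-neighbour total = 116 miles; route O → B → X → Y → W → M → T → E → O.

At O the remaining stops are B 14, X 22, T 23, Y 24, W 28, E 30, M 33; go to B.
At B the remaining stops are X 11, E 21, Y 25, T 28, W 29, M 32; go to X.
At X the remaining stops are Y 14, W 18, M 21, T 25, E 32; go to Y.
At Y the remaining stops are W 4, M 9, T 11, E 19; go to W.
At W the remaining stops are M 5, T 9, E 15; go to M.
At M the remaining stops are T 14, E 17; go to T.
At T the remaining stops are E 24; go to E.
Return E→O: 30.
Total = 14 + 11 + 14 + 4 + 5 + 14 + 24 + 30 = 116.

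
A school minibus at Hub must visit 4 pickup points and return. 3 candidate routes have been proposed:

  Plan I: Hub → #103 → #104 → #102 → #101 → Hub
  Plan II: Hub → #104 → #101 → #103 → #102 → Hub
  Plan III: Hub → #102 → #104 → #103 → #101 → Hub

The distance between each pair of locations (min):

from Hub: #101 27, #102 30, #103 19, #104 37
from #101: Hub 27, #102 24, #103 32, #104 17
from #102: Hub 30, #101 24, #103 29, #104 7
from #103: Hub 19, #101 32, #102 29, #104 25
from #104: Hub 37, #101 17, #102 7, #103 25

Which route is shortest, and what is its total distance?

Shortest is Plan I, total 102 min.

Plan I: 19 + 25 + 7 + 24 + 27 = 102
Plan II: 37 + 17 + 32 + 29 + 30 = 145
Plan III: 30 + 7 + 25 + 32 + 27 = 121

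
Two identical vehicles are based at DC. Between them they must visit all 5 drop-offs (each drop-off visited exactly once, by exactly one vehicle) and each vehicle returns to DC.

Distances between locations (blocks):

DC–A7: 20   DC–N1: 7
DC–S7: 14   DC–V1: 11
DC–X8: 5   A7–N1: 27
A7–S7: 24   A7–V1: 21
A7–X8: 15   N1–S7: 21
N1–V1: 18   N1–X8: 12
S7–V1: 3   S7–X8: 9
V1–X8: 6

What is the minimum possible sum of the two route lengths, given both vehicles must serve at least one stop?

There are 2^4 − 1 = 15 ways to divide the 5 stops into two non-empty groups. For each, the best each vehicle can do is its own shortest tour through its group:
  {A7} + {N1, S7, V1, X8}: 40 + 42 = 82
  {N1} + {A7, S7, V1, X8}: 14 + 58 = 72
  {A7, N1} + {S7, V1, X8}: 54 + 28 = 82
  {S7} + {A7, N1, V1, X8}: 28 + 66 = 94
  {A7, S7} + {N1, V1, X8}: 58 + 36 = 94
  {N1, S7} + {A7, V1, X8}: 42 + 52 = 94
  … (15 splits in total)
Best: vehicle 1 DC → N1 → DC = 14; vehicle 2 DC → A7 → S7 → V1 → X8 → DC = 58; combined 72.

72 blocks — the smallest possible combined total.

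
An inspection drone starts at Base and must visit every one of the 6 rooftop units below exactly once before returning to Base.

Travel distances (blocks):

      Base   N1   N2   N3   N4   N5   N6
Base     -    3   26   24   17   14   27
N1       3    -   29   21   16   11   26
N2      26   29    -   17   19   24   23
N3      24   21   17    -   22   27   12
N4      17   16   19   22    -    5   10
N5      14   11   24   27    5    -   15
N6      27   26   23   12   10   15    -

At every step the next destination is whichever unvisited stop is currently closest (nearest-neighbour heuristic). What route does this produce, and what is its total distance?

Nearest-neighbour total = 84 blocks; route Base → N1 → N5 → N4 → N6 → N3 → N2 → Base.

Base → [N1:3 / N5:14 / N4:17 / N3:24 / N2:26 / N6:27] → N1 (3)
N1 → [N5:11 / N4:16 / N3:21 / N6:26 / N2:29] → N5 (11)
N5 → [N4:5 / N6:15 / N2:24 / N3:27] → N4 (5)
N4 → [N6:10 / N2:19 / N3:22] → N6 (10)
N6 → [N3:12 / N2:23] → N3 (12)
N3 → [N2:17] → N2 (17)
Return N2→Base: 26.
Total = 3 + 11 + 5 + 10 + 12 + 17 + 26 = 84.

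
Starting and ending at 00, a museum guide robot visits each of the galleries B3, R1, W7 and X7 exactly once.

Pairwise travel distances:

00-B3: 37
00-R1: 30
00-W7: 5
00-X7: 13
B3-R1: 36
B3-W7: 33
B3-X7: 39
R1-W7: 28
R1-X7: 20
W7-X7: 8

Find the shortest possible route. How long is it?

106 — the shortest possible round trip.

00 - B3 - R1 - W7 - X7 - 00: 37+36+28+8+13 = 122
00 - B3 - R1 - X7 - W7 - 00: 37+36+20+8+5 = 106
00 - B3 - W7 - R1 - X7 - 00: 37+33+28+20+13 = 131
00 - B3 - W7 - X7 - R1 - 00: 37+33+8+20+30 = 128
00 - B3 - X7 - R1 - W7 - 00: 37+39+20+28+5 = 129
00 - B3 - X7 - W7 - R1 - 00: 37+39+8+28+30 = 142
00 - R1 - B3 - W7 - X7 - 00: 30+36+33+8+13 = 120
00 - R1 - B3 - X7 - W7 - 00: 30+36+39+8+5 = 118
00 - R1 - W7 - B3 - X7 - 00: 30+28+33+39+13 = 143
00 - R1 - X7 - B3 - W7 - 00: 30+20+39+33+5 = 127
00 - W7 - B3 - R1 - X7 - 00: 5+33+36+20+13 = 107
00 - W7 - R1 - B3 - X7 - 00: 5+28+36+39+13 = 121
The minimum is 106.
One optimal route: 00 → B3 → R1 → X7 → W7 → 00 (or its reverse).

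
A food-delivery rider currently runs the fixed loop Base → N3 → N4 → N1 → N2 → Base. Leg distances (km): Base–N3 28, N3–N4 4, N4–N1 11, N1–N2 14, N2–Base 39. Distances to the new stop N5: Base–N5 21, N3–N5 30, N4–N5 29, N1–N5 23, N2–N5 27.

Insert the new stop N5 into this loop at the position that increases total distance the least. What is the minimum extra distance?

Insertion cost between consecutive stops i–j is d(i,N5) + d(N5,j) − d(i,j):
  between Base and N3: 21 + 30 − 28 = 23
  between N3 and N4: 30 + 29 − 4 = 55
  between N4 and N1: 29 + 23 − 11 = 41
  between N1 and N2: 23 + 27 − 14 = 36
  between N2 and Base: 27 + 21 − 39 = 9
Cheapest insertion is between N2 and Base, adding 9.
New total = 96 + 9 = 105.

Adding 9 km by placing N5 on the N2–Base leg.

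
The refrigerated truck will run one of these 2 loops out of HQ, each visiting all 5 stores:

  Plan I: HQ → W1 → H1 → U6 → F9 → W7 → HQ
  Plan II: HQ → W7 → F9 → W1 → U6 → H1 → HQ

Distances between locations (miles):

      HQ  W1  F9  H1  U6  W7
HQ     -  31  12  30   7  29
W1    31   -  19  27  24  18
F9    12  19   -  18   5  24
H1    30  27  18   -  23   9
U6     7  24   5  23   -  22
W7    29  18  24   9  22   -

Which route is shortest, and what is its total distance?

Shortest is Plan I, total 139 miles.

Plan I: 31 + 27 + 23 + 5 + 24 + 29 = 139
Plan II: 29 + 24 + 19 + 24 + 23 + 30 = 149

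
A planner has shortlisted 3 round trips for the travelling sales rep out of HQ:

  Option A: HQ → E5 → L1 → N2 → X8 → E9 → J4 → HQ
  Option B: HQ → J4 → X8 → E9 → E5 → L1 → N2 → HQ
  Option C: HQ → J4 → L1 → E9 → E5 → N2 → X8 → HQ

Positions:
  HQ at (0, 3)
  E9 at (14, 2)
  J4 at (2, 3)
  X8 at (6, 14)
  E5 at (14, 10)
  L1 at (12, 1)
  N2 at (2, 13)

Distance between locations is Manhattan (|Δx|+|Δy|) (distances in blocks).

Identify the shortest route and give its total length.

Shortest is Option C, total 62 blocks.

Option A: 21 + 11 + 22 + 5 + 20 + 13 + 2 = 94
Option B: 2 + 15 + 20 + 8 + 11 + 22 + 12 = 90
Option C: 2 + 12 + 3 + 8 + 15 + 5 + 17 = 62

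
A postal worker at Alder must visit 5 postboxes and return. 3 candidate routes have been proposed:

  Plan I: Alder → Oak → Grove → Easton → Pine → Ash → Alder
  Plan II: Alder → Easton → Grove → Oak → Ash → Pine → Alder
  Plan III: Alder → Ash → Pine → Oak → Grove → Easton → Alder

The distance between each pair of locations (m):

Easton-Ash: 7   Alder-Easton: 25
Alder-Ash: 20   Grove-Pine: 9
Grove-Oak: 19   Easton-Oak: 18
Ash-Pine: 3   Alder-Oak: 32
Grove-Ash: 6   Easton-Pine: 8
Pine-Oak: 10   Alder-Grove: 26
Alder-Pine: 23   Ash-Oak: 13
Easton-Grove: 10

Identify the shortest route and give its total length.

Plan I: 32 + 19 + 10 + 8 + 3 + 20 = 92
Plan II: 25 + 10 + 19 + 13 + 3 + 23 = 93
Plan III: 20 + 3 + 10 + 19 + 10 + 25 = 87

Shortest is Plan III, total 87 m.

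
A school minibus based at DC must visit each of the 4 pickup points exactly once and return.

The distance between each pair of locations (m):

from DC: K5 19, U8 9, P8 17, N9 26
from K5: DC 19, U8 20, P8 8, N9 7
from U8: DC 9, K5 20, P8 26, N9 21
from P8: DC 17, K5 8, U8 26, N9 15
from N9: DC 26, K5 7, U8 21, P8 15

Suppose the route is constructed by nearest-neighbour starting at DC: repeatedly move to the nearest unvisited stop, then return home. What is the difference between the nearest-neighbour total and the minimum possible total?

DC: U8=9, P8=17, K5=19, N9=26 ⇒ U8
U8: K5=20, N9=21, P8=26 ⇒ K5
K5: N9=7, P8=8 ⇒ N9
N9: P8=15 ⇒ P8
NN route DC → U8 → K5 → N9 → P8 → DC costs 68.
Optimal: DC → U8 → N9 → K5 → P8 → DC costs 62 (by enumerating all 12 distinct tours).
Excess = 68 − 62 = 6.

Excess over optimum: 6 m.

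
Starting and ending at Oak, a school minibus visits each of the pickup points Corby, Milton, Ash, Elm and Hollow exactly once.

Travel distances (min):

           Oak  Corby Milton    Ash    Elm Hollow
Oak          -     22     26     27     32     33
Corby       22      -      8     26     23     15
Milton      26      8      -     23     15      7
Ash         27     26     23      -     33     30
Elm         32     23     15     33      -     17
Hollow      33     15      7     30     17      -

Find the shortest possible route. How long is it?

There are 60 distinct closed tours to check (reversals are equivalent).
Oak - Corby - Milton - Ash - Elm - Hollow - Oak: 22+8+23+33+17+33 = 136
Oak - Corby - Milton - Ash - Hollow - Elm - Oak: 22+8+23+30+17+32 = 132
Oak - Corby - Milton - Elm - Ash - Hollow - Oak: 22+8+15+33+30+33 = 141
Oak - Corby - Milton - Elm - Hollow - Ash - Oak: 22+8+15+17+30+27 = 119
Oak - Corby - Milton - Hollow - Ash - Elm - Oak: 22+8+7+30+33+32 = 132
Oak - Corby - Milton - Hollow - Elm - Ash - Oak: 22+8+7+17+33+27 = 114
Oak - Corby - Ash - Milton - Elm - Hollow - Oak: 22+26+23+15+17+33 = 136
Oak - Corby - Ash - Milton - Hollow - Elm - Oak: 22+26+23+7+17+32 = 127
Oak - Corby - Ash - Elm - Milton - Hollow - Oak: 22+26+33+15+7+33 = 136
Oak - Corby - Ash - Elm - Hollow - Milton - Oak: 22+26+33+17+7+26 = 131
Oak - Corby - Ash - Hollow - Milton - Elm - Oak: 22+26+30+7+15+32 = 132
Oak - Corby - Ash - Hollow - Elm - Milton - Oak: 22+26+30+17+15+26 = 136
Oak - Corby - Elm - Milton - Ash - Hollow - Oak: 22+23+15+23+30+33 = 146
Oak - Corby - Elm - Milton - Hollow - Ash - Oak: 22+23+15+7+30+27 = 124
… (46 more)
The minimum is 114.
One optimal route: Oak → Corby → Milton → Hollow → Elm → Ash → Oak (or its reverse).

114 min — the shortest possible round trip.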